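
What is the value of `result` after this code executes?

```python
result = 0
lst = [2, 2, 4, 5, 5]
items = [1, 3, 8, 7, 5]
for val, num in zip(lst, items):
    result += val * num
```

Let's trace through this code step by step.

Initialize: result = 0
Initialize: lst = [2, 2, 4, 5, 5]
Initialize: items = [1, 3, 8, 7, 5]
Entering loop: for val, num in zip(lst, items):

After execution: result = 100
100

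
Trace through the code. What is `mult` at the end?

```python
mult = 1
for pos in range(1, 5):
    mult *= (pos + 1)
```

Let's trace through this code step by step.

Initialize: mult = 1
Entering loop: for pos in range(1, 5):

After execution: mult = 120
120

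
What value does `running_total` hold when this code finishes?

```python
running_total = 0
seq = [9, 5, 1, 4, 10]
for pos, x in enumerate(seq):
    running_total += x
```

Let's trace through this code step by step.

Initialize: running_total = 0
Initialize: seq = [9, 5, 1, 4, 10]
Entering loop: for pos, x in enumerate(seq):

After execution: running_total = 29
29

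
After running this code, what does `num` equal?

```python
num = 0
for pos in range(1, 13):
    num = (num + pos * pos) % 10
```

Let's trace through this code step by step.

Initialize: num = 0
Entering loop: for pos in range(1, 13):

After execution: num = 0
0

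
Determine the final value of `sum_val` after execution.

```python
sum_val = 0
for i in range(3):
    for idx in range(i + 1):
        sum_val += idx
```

Let's trace through this code step by step.

Initialize: sum_val = 0
Entering loop: for i in range(3):

After execution: sum_val = 4
4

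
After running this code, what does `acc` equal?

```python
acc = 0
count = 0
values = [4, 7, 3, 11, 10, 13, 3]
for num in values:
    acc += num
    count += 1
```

Let's trace through this code step by step.

Initialize: acc = 0
Initialize: count = 0
Initialize: values = [4, 7, 3, 11, 10, 13, 3]
Entering loop: for num in values:

After execution: acc = 51
51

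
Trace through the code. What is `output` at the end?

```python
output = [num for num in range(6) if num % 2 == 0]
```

Let's trace through this code step by step.

Initialize: output = [num for num in range(6) if num % 2 == 0]

After execution: output = [0, 2, 4]
[0, 2, 4]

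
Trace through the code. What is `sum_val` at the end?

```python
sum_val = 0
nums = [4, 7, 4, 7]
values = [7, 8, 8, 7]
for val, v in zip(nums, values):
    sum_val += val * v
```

Let's trace through this code step by step.

Initialize: sum_val = 0
Initialize: nums = [4, 7, 4, 7]
Initialize: values = [7, 8, 8, 7]
Entering loop: for val, v in zip(nums, values):

After execution: sum_val = 165
165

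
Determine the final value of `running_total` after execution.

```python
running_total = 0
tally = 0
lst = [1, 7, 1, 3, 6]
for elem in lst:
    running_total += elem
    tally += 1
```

Let's trace through this code step by step.

Initialize: running_total = 0
Initialize: tally = 0
Initialize: lst = [1, 7, 1, 3, 6]
Entering loop: for elem in lst:

After execution: running_total = 18
18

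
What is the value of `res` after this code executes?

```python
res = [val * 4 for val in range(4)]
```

Let's trace through this code step by step.

Initialize: res = [val * 4 for val in range(4)]

After execution: res = [0, 4, 8, 12]
[0, 4, 8, 12]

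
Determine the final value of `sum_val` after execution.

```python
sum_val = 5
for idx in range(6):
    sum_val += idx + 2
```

Let's trace through this code step by step.

Initialize: sum_val = 5
Entering loop: for idx in range(6):

After execution: sum_val = 32
32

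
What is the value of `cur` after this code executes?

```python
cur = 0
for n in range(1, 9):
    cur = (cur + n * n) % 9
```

Let's trace through this code step by step.

Initialize: cur = 0
Entering loop: for n in range(1, 9):

After execution: cur = 6
6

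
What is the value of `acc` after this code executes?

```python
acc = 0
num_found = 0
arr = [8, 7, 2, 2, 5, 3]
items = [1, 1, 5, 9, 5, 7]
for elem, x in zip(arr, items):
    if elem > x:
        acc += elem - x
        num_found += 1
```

Let's trace through this code step by step.

Initialize: acc = 0
Initialize: num_found = 0
Initialize: arr = [8, 7, 2, 2, 5, 3]
Initialize: items = [1, 1, 5, 9, 5, 7]
Entering loop: for elem, x in zip(arr, items):

After execution: acc = 13
13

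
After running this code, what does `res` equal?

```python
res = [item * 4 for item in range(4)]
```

Let's trace through this code step by step.

Initialize: res = [item * 4 for item in range(4)]

After execution: res = [0, 4, 8, 12]
[0, 4, 8, 12]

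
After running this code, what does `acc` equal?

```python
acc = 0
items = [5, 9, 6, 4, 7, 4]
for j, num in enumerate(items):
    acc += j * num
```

Let's trace through this code step by step.

Initialize: acc = 0
Initialize: items = [5, 9, 6, 4, 7, 4]
Entering loop: for j, num in enumerate(items):

After execution: acc = 81
81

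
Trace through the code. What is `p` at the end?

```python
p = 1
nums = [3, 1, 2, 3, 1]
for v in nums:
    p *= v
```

Let's trace through this code step by step.

Initialize: p = 1
Initialize: nums = [3, 1, 2, 3, 1]
Entering loop: for v in nums:

After execution: p = 18
18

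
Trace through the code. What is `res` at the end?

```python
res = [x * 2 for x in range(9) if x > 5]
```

Let's trace through this code step by step.

Initialize: res = [x * 2 for x in range(9) if x > 5]

After execution: res = [12, 14, 16]
[12, 14, 16]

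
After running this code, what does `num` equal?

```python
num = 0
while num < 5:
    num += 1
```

Let's trace through this code step by step.

Initialize: num = 0
Entering loop: while num < 5:

After execution: num = 5
5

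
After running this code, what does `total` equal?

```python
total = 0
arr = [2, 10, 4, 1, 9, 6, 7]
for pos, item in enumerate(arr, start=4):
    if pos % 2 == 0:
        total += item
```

Let's trace through this code step by step.

Initialize: total = 0
Initialize: arr = [2, 10, 4, 1, 9, 6, 7]
Entering loop: for pos, item in enumerate(arr, start=4):

After execution: total = 22
22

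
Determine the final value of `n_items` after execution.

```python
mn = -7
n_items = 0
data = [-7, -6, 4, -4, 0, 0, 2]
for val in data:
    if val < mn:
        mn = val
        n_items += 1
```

Let's trace through this code step by step.

Initialize: mn = -7
Initialize: n_items = 0
Initialize: data = [-7, -6, 4, -4, 0, 0, 2]
Entering loop: for val in data:

After execution: n_items = 0
0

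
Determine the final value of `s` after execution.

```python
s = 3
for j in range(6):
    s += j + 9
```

Let's trace through this code step by step.

Initialize: s = 3
Entering loop: for j in range(6):

After execution: s = 72
72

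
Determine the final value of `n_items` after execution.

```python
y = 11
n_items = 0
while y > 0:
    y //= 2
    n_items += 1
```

Let's trace through this code step by step.

Initialize: y = 11
Initialize: n_items = 0
Entering loop: while y > 0:

After execution: n_items = 4
4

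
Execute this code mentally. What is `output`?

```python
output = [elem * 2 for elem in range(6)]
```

Let's trace through this code step by step.

Initialize: output = [elem * 2 for elem in range(6)]

After execution: output = [0, 2, 4, 6, 8, 10]
[0, 2, 4, 6, 8, 10]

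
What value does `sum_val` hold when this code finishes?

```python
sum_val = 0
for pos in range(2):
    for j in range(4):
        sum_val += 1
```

Let's trace through this code step by step.

Initialize: sum_val = 0
Entering loop: for pos in range(2):

After execution: sum_val = 8
8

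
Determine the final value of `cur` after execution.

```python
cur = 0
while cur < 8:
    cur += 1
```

Let's trace through this code step by step.

Initialize: cur = 0
Entering loop: while cur < 8:

After execution: cur = 8
8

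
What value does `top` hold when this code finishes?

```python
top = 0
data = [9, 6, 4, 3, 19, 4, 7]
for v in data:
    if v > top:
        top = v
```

Let's trace through this code step by step.

Initialize: top = 0
Initialize: data = [9, 6, 4, 3, 19, 4, 7]
Entering loop: for v in data:

After execution: top = 19
19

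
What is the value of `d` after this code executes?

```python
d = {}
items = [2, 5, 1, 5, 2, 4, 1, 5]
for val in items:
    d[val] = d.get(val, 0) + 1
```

Let's trace through this code step by step.

Initialize: d = {}
Initialize: items = [2, 5, 1, 5, 2, 4, 1, 5]
Entering loop: for val in items:

After execution: d = {2: 2, 5: 3, 1: 2, 4: 1}
{2: 2, 5: 3, 1: 2, 4: 1}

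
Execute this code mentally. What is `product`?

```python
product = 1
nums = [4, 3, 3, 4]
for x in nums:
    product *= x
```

Let's trace through this code step by step.

Initialize: product = 1
Initialize: nums = [4, 3, 3, 4]
Entering loop: for x in nums:

After execution: product = 144
144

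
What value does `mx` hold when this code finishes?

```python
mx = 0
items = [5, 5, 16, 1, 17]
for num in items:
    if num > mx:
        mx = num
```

Let's trace through this code step by step.

Initialize: mx = 0
Initialize: items = [5, 5, 16, 1, 17]
Entering loop: for num in items:

After execution: mx = 17
17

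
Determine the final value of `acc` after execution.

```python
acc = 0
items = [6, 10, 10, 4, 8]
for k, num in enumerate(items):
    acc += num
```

Let's trace through this code step by step.

Initialize: acc = 0
Initialize: items = [6, 10, 10, 4, 8]
Entering loop: for k, num in enumerate(items):

After execution: acc = 38
38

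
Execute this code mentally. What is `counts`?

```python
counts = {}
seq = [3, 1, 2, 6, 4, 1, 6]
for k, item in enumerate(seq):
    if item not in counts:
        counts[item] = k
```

Let's trace through this code step by step.

Initialize: counts = {}
Initialize: seq = [3, 1, 2, 6, 4, 1, 6]
Entering loop: for k, item in enumerate(seq):

After execution: counts = {3: 0, 1: 1, 2: 2, 6: 3, 4: 4}
{3: 0, 1: 1, 2: 2, 6: 3, 4: 4}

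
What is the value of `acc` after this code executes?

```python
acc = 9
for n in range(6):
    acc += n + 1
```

Let's trace through this code step by step.

Initialize: acc = 9
Entering loop: for n in range(6):

After execution: acc = 30
30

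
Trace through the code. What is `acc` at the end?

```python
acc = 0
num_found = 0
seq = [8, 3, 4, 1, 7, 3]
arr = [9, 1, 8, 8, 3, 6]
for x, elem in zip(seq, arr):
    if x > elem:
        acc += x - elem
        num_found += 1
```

Let's trace through this code step by step.

Initialize: acc = 0
Initialize: num_found = 0
Initialize: seq = [8, 3, 4, 1, 7, 3]
Initialize: arr = [9, 1, 8, 8, 3, 6]
Entering loop: for x, elem in zip(seq, arr):

After execution: acc = 6
6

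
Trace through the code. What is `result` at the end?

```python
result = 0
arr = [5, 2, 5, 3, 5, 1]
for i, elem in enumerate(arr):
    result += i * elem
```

Let's trace through this code step by step.

Initialize: result = 0
Initialize: arr = [5, 2, 5, 3, 5, 1]
Entering loop: for i, elem in enumerate(arr):

After execution: result = 46
46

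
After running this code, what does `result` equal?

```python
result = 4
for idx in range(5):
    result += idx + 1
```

Let's trace through this code step by step.

Initialize: result = 4
Entering loop: for idx in range(5):

After execution: result = 19
19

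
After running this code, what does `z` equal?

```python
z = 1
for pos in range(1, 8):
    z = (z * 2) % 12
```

Let's trace through this code step by step.

Initialize: z = 1
Entering loop: for pos in range(1, 8):

After execution: z = 8
8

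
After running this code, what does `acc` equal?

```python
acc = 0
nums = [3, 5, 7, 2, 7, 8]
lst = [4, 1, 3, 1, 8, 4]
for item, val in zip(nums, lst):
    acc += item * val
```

Let's trace through this code step by step.

Initialize: acc = 0
Initialize: nums = [3, 5, 7, 2, 7, 8]
Initialize: lst = [4, 1, 3, 1, 8, 4]
Entering loop: for item, val in zip(nums, lst):

After execution: acc = 128
128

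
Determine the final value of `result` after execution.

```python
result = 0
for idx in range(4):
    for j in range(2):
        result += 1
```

Let's trace through this code step by step.

Initialize: result = 0
Entering loop: for idx in range(4):

After execution: result = 8
8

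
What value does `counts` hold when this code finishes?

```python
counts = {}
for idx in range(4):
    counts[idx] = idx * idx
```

Let's trace through this code step by step.

Initialize: counts = {}
Entering loop: for idx in range(4):

After execution: counts = {0: 0, 1: 1, 2: 4, 3: 9}
{0: 0, 1: 1, 2: 4, 3: 9}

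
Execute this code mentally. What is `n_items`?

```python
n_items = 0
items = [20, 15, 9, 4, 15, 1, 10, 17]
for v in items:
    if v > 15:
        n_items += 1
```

Let's trace through this code step by step.

Initialize: n_items = 0
Initialize: items = [20, 15, 9, 4, 15, 1, 10, 17]
Entering loop: for v in items:

After execution: n_items = 2
2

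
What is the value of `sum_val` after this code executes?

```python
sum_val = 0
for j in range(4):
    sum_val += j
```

Let's trace through this code step by step.

Initialize: sum_val = 0
Entering loop: for j in range(4):

After execution: sum_val = 6
6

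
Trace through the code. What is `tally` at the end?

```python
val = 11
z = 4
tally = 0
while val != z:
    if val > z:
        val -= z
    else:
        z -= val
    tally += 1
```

Let's trace through this code step by step.

Initialize: val = 11
Initialize: z = 4
Initialize: tally = 0
Entering loop: while val != z:

After execution: tally = 5
5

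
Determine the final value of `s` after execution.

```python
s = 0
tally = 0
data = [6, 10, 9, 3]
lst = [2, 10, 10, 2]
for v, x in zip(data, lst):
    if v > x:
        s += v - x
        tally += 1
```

Let's trace through this code step by step.

Initialize: s = 0
Initialize: tally = 0
Initialize: data = [6, 10, 9, 3]
Initialize: lst = [2, 10, 10, 2]
Entering loop: for v, x in zip(data, lst):

After execution: s = 5
5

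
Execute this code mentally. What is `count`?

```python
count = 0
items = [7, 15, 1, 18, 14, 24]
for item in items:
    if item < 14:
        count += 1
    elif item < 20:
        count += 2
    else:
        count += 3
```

Let's trace through this code step by step.

Initialize: count = 0
Initialize: items = [7, 15, 1, 18, 14, 24]
Entering loop: for item in items:

After execution: count = 11
11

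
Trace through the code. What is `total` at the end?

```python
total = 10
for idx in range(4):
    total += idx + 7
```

Let's trace through this code step by step.

Initialize: total = 10
Entering loop: for idx in range(4):

After execution: total = 44
44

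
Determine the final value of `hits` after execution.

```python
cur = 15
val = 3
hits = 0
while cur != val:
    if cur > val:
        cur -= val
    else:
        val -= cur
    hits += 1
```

Let's trace through this code step by step.

Initialize: cur = 15
Initialize: val = 3
Initialize: hits = 0
Entering loop: while cur != val:

After execution: hits = 4
4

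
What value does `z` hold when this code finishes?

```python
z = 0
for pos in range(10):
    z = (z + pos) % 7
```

Let's trace through this code step by step.

Initialize: z = 0
Entering loop: for pos in range(10):

After execution: z = 3
3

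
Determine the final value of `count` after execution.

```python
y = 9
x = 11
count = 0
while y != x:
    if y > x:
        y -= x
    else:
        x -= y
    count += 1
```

Let's trace through this code step by step.

Initialize: y = 9
Initialize: x = 11
Initialize: count = 0
Entering loop: while y != x:

After execution: count = 6
6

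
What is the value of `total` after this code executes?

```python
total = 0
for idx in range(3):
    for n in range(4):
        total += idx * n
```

Let's trace through this code step by step.

Initialize: total = 0
Entering loop: for idx in range(3):

After execution: total = 18
18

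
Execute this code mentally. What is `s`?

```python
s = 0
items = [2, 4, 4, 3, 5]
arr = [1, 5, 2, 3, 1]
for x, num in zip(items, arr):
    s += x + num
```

Let's trace through this code step by step.

Initialize: s = 0
Initialize: items = [2, 4, 4, 3, 5]
Initialize: arr = [1, 5, 2, 3, 1]
Entering loop: for x, num in zip(items, arr):

After execution: s = 30
30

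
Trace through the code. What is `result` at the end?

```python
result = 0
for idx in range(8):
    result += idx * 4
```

Let's trace through this code step by step.

Initialize: result = 0
Entering loop: for idx in range(8):

After execution: result = 112
112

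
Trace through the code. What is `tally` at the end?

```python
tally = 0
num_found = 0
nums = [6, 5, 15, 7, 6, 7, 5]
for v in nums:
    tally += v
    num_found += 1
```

Let's trace through this code step by step.

Initialize: tally = 0
Initialize: num_found = 0
Initialize: nums = [6, 5, 15, 7, 6, 7, 5]
Entering loop: for v in nums:

After execution: tally = 51
51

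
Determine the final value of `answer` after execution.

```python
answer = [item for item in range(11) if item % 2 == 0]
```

Let's trace through this code step by step.

Initialize: answer = [item for item in range(11) if item % 2 == 0]

After execution: answer = [0, 2, 4, 6, 8, 10]
[0, 2, 4, 6, 8, 10]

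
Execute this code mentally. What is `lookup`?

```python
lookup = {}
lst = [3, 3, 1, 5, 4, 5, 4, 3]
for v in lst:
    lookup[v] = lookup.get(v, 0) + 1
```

Let's trace through this code step by step.

Initialize: lookup = {}
Initialize: lst = [3, 3, 1, 5, 4, 5, 4, 3]
Entering loop: for v in lst:

After execution: lookup = {3: 3, 1: 1, 5: 2, 4: 2}
{3: 3, 1: 1, 5: 2, 4: 2}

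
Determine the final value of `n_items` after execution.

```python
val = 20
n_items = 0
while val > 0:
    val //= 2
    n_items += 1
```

Let's trace through this code step by step.

Initialize: val = 20
Initialize: n_items = 0
Entering loop: while val > 0:

After execution: n_items = 5
5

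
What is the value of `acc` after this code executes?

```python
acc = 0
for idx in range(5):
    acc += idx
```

Let's trace through this code step by step.

Initialize: acc = 0
Entering loop: for idx in range(5):

After execution: acc = 10
10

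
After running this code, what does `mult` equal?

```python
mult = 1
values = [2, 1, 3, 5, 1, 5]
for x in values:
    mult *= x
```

Let's trace through this code step by step.

Initialize: mult = 1
Initialize: values = [2, 1, 3, 5, 1, 5]
Entering loop: for x in values:

After execution: mult = 150
150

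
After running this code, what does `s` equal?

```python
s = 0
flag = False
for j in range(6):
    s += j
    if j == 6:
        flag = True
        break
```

Let's trace through this code step by step.

Initialize: s = 0
Initialize: flag = False
Entering loop: for j in range(6):

After execution: s = 15
15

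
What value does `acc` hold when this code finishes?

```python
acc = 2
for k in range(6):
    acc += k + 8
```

Let's trace through this code step by step.

Initialize: acc = 2
Entering loop: for k in range(6):

After execution: acc = 65
65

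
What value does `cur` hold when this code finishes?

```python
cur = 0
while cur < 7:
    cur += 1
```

Let's trace through this code step by step.

Initialize: cur = 0
Entering loop: while cur < 7:

After execution: cur = 7
7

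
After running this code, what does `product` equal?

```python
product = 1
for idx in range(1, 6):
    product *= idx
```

Let's trace through this code step by step.

Initialize: product = 1
Entering loop: for idx in range(1, 6):

After execution: product = 120
120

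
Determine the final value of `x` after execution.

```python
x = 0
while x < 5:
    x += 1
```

Let's trace through this code step by step.

Initialize: x = 0
Entering loop: while x < 5:

After execution: x = 5
5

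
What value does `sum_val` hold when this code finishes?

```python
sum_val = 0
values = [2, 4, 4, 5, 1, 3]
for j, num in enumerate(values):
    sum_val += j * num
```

Let's trace through this code step by step.

Initialize: sum_val = 0
Initialize: values = [2, 4, 4, 5, 1, 3]
Entering loop: for j, num in enumerate(values):

After execution: sum_val = 46
46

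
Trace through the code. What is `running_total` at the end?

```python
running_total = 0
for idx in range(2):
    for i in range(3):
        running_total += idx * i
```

Let's trace through this code step by step.

Initialize: running_total = 0
Entering loop: for idx in range(2):

After execution: running_total = 3
3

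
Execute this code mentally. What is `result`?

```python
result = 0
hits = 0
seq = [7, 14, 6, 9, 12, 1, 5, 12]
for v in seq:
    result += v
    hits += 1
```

Let's trace through this code step by step.

Initialize: result = 0
Initialize: hits = 0
Initialize: seq = [7, 14, 6, 9, 12, 1, 5, 12]
Entering loop: for v in seq:

After execution: result = 66
66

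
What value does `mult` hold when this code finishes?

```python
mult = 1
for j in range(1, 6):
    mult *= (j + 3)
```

Let's trace through this code step by step.

Initialize: mult = 1
Entering loop: for j in range(1, 6):

After execution: mult = 6720
6720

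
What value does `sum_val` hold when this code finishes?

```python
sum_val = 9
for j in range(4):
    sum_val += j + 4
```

Let's trace through this code step by step.

Initialize: sum_val = 9
Entering loop: for j in range(4):

After execution: sum_val = 31
31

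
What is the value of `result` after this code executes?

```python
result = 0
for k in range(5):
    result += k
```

Let's trace through this code step by step.

Initialize: result = 0
Entering loop: for k in range(5):

After execution: result = 10
10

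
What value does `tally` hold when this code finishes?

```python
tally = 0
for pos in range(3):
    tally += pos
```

Let's trace through this code step by step.

Initialize: tally = 0
Entering loop: for pos in range(3):

After execution: tally = 3
3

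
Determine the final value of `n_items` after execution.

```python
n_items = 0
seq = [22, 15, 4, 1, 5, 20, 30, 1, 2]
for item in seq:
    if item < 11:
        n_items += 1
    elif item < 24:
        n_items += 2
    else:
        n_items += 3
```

Let's trace through this code step by step.

Initialize: n_items = 0
Initialize: seq = [22, 15, 4, 1, 5, 20, 30, 1, 2]
Entering loop: for item in seq:

After execution: n_items = 14
14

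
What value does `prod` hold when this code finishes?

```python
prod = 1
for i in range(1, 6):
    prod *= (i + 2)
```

Let's trace through this code step by step.

Initialize: prod = 1
Entering loop: for i in range(1, 6):

After execution: prod = 2520
2520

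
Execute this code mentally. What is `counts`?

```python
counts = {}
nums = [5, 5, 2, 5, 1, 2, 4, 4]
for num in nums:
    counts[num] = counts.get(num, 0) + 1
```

Let's trace through this code step by step.

Initialize: counts = {}
Initialize: nums = [5, 5, 2, 5, 1, 2, 4, 4]
Entering loop: for num in nums:

After execution: counts = {5: 3, 2: 2, 1: 1, 4: 2}
{5: 3, 2: 2, 1: 1, 4: 2}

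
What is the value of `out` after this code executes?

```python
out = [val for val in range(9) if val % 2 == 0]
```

Let's trace through this code step by step.

Initialize: out = [val for val in range(9) if val % 2 == 0]

After execution: out = [0, 2, 4, 6, 8]
[0, 2, 4, 6, 8]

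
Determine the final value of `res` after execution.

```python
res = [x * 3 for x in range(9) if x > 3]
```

Let's trace through this code step by step.

Initialize: res = [x * 3 for x in range(9) if x > 3]

After execution: res = [12, 15, 18, 21, 24]
[12, 15, 18, 21, 24]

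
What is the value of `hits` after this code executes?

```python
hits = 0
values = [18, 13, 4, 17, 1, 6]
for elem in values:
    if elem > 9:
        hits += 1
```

Let's trace through this code step by step.

Initialize: hits = 0
Initialize: values = [18, 13, 4, 17, 1, 6]
Entering loop: for elem in values:

After execution: hits = 3
3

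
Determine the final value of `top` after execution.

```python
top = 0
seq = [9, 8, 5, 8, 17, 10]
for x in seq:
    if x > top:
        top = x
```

Let's trace through this code step by step.

Initialize: top = 0
Initialize: seq = [9, 8, 5, 8, 17, 10]
Entering loop: for x in seq:

After execution: top = 17
17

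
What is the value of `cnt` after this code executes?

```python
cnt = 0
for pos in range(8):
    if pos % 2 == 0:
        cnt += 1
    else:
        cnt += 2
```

Let's trace through this code step by step.

Initialize: cnt = 0
Entering loop: for pos in range(8):

After execution: cnt = 12
12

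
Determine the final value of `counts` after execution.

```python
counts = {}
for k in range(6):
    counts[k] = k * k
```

Let's trace through this code step by step.

Initialize: counts = {}
Entering loop: for k in range(6):

After execution: counts = {0: 0, 1: 1, 2: 4, 3: 9, 4: 16, 5: 25}
{0: 0, 1: 1, 2: 4, 3: 9, 4: 16, 5: 25}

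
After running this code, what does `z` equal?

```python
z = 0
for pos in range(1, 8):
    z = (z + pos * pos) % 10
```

Let's trace through this code step by step.

Initialize: z = 0
Entering loop: for pos in range(1, 8):

After execution: z = 0
0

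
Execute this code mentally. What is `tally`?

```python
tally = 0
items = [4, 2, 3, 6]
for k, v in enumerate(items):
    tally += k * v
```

Let's trace through this code step by step.

Initialize: tally = 0
Initialize: items = [4, 2, 3, 6]
Entering loop: for k, v in enumerate(items):

After execution: tally = 26
26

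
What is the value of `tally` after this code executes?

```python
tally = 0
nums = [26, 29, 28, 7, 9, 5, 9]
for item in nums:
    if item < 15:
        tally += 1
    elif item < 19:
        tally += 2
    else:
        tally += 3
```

Let's trace through this code step by step.

Initialize: tally = 0
Initialize: nums = [26, 29, 28, 7, 9, 5, 9]
Entering loop: for item in nums:

After execution: tally = 13
13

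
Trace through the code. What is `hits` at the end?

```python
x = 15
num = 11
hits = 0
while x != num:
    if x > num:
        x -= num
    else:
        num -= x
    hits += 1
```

Let's trace through this code step by step.

Initialize: x = 15
Initialize: num = 11
Initialize: hits = 0
Entering loop: while x != num:

After execution: hits = 6
6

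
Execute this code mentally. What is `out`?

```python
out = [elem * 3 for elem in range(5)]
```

Let's trace through this code step by step.

Initialize: out = [elem * 3 for elem in range(5)]

After execution: out = [0, 3, 6, 9, 12]
[0, 3, 6, 9, 12]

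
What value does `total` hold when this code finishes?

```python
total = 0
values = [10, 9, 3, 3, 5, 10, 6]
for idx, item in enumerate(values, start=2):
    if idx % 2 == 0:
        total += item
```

Let's trace through this code step by step.

Initialize: total = 0
Initialize: values = [10, 9, 3, 3, 5, 10, 6]
Entering loop: for idx, item in enumerate(values, start=2):

After execution: total = 24
24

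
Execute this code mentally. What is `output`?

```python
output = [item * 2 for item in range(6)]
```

Let's trace through this code step by step.

Initialize: output = [item * 2 for item in range(6)]

After execution: output = [0, 2, 4, 6, 8, 10]
[0, 2, 4, 6, 8, 10]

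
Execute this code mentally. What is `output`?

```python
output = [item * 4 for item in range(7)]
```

Let's trace through this code step by step.

Initialize: output = [item * 4 for item in range(7)]

After execution: output = [0, 4, 8, 12, 16, 20, 24]
[0, 4, 8, 12, 16, 20, 24]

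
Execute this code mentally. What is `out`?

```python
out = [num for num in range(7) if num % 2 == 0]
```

Let's trace through this code step by step.

Initialize: out = [num for num in range(7) if num % 2 == 0]

After execution: out = [0, 2, 4, 6]
[0, 2, 4, 6]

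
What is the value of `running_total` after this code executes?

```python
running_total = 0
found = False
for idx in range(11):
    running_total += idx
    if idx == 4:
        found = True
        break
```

Let's trace through this code step by step.

Initialize: running_total = 0
Initialize: found = False
Entering loop: for idx in range(11):

After execution: running_total = 10
10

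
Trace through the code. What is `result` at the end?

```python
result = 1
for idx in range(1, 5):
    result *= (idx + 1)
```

Let's trace through this code step by step.

Initialize: result = 1
Entering loop: for idx in range(1, 5):

After execution: result = 120
120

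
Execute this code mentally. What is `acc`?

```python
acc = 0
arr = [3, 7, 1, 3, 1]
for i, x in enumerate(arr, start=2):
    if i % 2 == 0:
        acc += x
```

Let's trace through this code step by step.

Initialize: acc = 0
Initialize: arr = [3, 7, 1, 3, 1]
Entering loop: for i, x in enumerate(arr, start=2):

After execution: acc = 5
5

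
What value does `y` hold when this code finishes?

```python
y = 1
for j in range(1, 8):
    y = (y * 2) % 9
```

Let's trace through this code step by step.

Initialize: y = 1
Entering loop: for j in range(1, 8):

After execution: y = 2
2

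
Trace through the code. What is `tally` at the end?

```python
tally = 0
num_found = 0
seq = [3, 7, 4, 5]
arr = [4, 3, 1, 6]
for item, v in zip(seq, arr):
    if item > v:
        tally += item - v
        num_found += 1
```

Let's trace through this code step by step.

Initialize: tally = 0
Initialize: num_found = 0
Initialize: seq = [3, 7, 4, 5]
Initialize: arr = [4, 3, 1, 6]
Entering loop: for item, v in zip(seq, arr):

After execution: tally = 7
7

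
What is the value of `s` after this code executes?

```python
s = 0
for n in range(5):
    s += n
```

Let's trace through this code step by step.

Initialize: s = 0
Entering loop: for n in range(5):

After execution: s = 10
10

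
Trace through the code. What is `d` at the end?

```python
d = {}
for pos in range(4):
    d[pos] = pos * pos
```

Let's trace through this code step by step.

Initialize: d = {}
Entering loop: for pos in range(4):

After execution: d = {0: 0, 1: 1, 2: 4, 3: 9}
{0: 0, 1: 1, 2: 4, 3: 9}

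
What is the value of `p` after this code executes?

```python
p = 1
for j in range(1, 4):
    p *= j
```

Let's trace through this code step by step.

Initialize: p = 1
Entering loop: for j in range(1, 4):

After execution: p = 6
6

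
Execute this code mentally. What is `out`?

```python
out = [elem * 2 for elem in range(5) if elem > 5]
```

Let's trace through this code step by step.

Initialize: out = [elem * 2 for elem in range(5) if elem > 5]

After execution: out = []
[]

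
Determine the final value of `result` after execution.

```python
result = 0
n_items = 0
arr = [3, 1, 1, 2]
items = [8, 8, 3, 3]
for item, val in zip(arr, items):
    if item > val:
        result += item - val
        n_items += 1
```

Let's trace through this code step by step.

Initialize: result = 0
Initialize: n_items = 0
Initialize: arr = [3, 1, 1, 2]
Initialize: items = [8, 8, 3, 3]
Entering loop: for item, val in zip(arr, items):

After execution: result = 0
0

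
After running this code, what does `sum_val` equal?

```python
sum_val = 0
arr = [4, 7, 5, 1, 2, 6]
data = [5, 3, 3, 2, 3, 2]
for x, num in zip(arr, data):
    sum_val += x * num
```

Let's trace through this code step by step.

Initialize: sum_val = 0
Initialize: arr = [4, 7, 5, 1, 2, 6]
Initialize: data = [5, 3, 3, 2, 3, 2]
Entering loop: for x, num in zip(arr, data):

After execution: sum_val = 76
76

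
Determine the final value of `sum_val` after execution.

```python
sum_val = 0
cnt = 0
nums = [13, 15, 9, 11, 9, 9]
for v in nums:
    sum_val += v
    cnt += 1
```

Let's trace through this code step by step.

Initialize: sum_val = 0
Initialize: cnt = 0
Initialize: nums = [13, 15, 9, 11, 9, 9]
Entering loop: for v in nums:

After execution: sum_val = 66
66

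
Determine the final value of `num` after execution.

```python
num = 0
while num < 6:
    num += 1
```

Let's trace through this code step by step.

Initialize: num = 0
Entering loop: while num < 6:

After execution: num = 6
6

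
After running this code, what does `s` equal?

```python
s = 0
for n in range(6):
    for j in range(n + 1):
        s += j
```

Let's trace through this code step by step.

Initialize: s = 0
Entering loop: for n in range(6):

After execution: s = 35
35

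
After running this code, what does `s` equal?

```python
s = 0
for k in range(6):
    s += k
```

Let's trace through this code step by step.

Initialize: s = 0
Entering loop: for k in range(6):

After execution: s = 15
15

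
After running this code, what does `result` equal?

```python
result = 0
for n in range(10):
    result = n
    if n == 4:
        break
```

Let's trace through this code step by step.

Initialize: result = 0
Entering loop: for n in range(10):

After execution: result = 4
4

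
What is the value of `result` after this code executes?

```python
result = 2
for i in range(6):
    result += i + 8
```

Let's trace through this code step by step.

Initialize: result = 2
Entering loop: for i in range(6):

After execution: result = 65
65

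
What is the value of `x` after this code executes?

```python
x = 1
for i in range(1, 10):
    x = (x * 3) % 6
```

Let's trace through this code step by step.

Initialize: x = 1
Entering loop: for i in range(1, 10):

After execution: x = 3
3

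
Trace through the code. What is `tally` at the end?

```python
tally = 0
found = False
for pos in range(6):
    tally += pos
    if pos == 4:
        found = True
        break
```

Let's trace through this code step by step.

Initialize: tally = 0
Initialize: found = False
Entering loop: for pos in range(6):

After execution: tally = 10
10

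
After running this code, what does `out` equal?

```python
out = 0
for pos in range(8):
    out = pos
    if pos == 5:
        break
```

Let's trace through this code step by step.

Initialize: out = 0
Entering loop: for pos in range(8):

After execution: out = 5
5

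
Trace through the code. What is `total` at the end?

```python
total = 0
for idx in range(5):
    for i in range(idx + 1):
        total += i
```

Let's trace through this code step by step.

Initialize: total = 0
Entering loop: for idx in range(5):

After execution: total = 20
20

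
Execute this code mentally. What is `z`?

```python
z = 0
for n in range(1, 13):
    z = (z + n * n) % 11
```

Let's trace through this code step by step.

Initialize: z = 0
Entering loop: for n in range(1, 13):

After execution: z = 1
1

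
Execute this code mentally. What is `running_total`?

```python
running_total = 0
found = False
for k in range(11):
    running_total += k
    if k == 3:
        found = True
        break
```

Let's trace through this code step by step.

Initialize: running_total = 0
Initialize: found = False
Entering loop: for k in range(11):

After execution: running_total = 6
6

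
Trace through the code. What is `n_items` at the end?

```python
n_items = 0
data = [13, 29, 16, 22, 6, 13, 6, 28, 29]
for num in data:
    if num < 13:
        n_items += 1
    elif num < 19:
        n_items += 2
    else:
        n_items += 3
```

Let's trace through this code step by step.

Initialize: n_items = 0
Initialize: data = [13, 29, 16, 22, 6, 13, 6, 28, 29]
Entering loop: for num in data:

After execution: n_items = 20
20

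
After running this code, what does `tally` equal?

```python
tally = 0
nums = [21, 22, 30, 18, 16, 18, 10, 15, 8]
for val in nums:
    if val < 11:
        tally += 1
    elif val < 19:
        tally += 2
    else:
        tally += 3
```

Let's trace through this code step by step.

Initialize: tally = 0
Initialize: nums = [21, 22, 30, 18, 16, 18, 10, 15, 8]
Entering loop: for val in nums:

After execution: tally = 19
19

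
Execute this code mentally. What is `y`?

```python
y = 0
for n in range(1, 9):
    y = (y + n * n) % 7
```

Let's trace through this code step by step.

Initialize: y = 0
Entering loop: for n in range(1, 9):

After execution: y = 1
1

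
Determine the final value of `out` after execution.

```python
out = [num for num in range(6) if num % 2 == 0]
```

Let's trace through this code step by step.

Initialize: out = [num for num in range(6) if num % 2 == 0]

After execution: out = [0, 2, 4]
[0, 2, 4]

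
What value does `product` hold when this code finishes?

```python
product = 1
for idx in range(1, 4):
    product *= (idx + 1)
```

Let's trace through this code step by step.

Initialize: product = 1
Entering loop: for idx in range(1, 4):

After execution: product = 24
24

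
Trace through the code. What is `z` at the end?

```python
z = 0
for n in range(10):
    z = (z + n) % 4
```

Let's trace through this code step by step.

Initialize: z = 0
Entering loop: for n in range(10):

After execution: z = 1
1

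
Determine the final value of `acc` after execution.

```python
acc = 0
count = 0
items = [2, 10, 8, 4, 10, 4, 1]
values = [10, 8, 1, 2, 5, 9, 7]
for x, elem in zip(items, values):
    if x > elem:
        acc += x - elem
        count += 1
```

Let's trace through this code step by step.

Initialize: acc = 0
Initialize: count = 0
Initialize: items = [2, 10, 8, 4, 10, 4, 1]
Initialize: values = [10, 8, 1, 2, 5, 9, 7]
Entering loop: for x, elem in zip(items, values):

After execution: acc = 16
16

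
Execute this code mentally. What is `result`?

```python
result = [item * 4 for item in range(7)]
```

Let's trace through this code step by step.

Initialize: result = [item * 4 for item in range(7)]

After execution: result = [0, 4, 8, 12, 16, 20, 24]
[0, 4, 8, 12, 16, 20, 24]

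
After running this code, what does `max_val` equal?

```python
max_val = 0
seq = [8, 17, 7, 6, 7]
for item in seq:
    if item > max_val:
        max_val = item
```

Let's trace through this code step by step.

Initialize: max_val = 0
Initialize: seq = [8, 17, 7, 6, 7]
Entering loop: for item in seq:

After execution: max_val = 17
17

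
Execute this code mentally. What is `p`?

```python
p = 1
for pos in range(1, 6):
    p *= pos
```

Let's trace through this code step by step.

Initialize: p = 1
Entering loop: for pos in range(1, 6):

After execution: p = 120
120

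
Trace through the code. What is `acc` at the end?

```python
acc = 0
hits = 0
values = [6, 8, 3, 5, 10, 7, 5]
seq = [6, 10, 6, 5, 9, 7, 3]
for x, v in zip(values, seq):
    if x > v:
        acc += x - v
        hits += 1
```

Let's trace through this code step by step.

Initialize: acc = 0
Initialize: hits = 0
Initialize: values = [6, 8, 3, 5, 10, 7, 5]
Initialize: seq = [6, 10, 6, 5, 9, 7, 3]
Entering loop: for x, v in zip(values, seq):

After execution: acc = 3
3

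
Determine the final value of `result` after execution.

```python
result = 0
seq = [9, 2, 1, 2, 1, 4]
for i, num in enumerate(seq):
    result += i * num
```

Let's trace through this code step by step.

Initialize: result = 0
Initialize: seq = [9, 2, 1, 2, 1, 4]
Entering loop: for i, num in enumerate(seq):

After execution: result = 34
34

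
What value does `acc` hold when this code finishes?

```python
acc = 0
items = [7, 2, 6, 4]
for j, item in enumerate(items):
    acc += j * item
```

Let's trace through this code step by step.

Initialize: acc = 0
Initialize: items = [7, 2, 6, 4]
Entering loop: for j, item in enumerate(items):

After execution: acc = 26
26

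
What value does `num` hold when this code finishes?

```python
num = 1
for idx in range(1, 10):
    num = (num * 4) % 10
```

Let's trace through this code step by step.

Initialize: num = 1
Entering loop: for idx in range(1, 10):

After execution: num = 4
4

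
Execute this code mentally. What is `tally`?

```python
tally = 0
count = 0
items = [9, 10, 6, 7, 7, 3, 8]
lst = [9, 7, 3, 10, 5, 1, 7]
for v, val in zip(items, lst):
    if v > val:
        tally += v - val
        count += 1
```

Let's trace through this code step by step.

Initialize: tally = 0
Initialize: count = 0
Initialize: items = [9, 10, 6, 7, 7, 3, 8]
Initialize: lst = [9, 7, 3, 10, 5, 1, 7]
Entering loop: for v, val in zip(items, lst):

After execution: tally = 11
11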